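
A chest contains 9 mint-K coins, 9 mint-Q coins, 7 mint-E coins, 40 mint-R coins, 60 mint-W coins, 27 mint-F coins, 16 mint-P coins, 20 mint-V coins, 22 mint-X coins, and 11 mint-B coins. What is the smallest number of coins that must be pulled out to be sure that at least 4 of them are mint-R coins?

185

In the worst case for collecting mint-R coins, every non-mint-R coin comes out first.
There are 9 + 9 + 7 + 60 + 27 + 16 + 20 + 22 + 11 = 181 non-mint-R coins altogether.
After those, each further coin must be mint-R, so 181 + 4 = 185 draws guarantee 4 mint-R coins.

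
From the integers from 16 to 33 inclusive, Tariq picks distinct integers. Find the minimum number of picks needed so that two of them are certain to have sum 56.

14

Two chosen integers sum to 56 exactly when both halves of some pair {x, 56−x} with 23 ≤ x ≤ 56−x ≤ 33 are chosen — 5 such pairs.
The remaining 8 elements (those with no distinct partner in range) can never complete a 56-sum, so the worst case takes all of them and one from each pair: 8 + 5 = 13.
Pigeonhole: the 14th integer has to be the second member of some pair, so 13 + 1 = 14.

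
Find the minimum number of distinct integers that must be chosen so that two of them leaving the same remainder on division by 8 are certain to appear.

Pigeonhole: the 8 residue classes mod 8 are the pigeonholes.
With 8 integers one could put 1 in each residue class and have no class reach 2.
The 9th integer pushes some class to 2, so 8·1 + 1 = 9.

9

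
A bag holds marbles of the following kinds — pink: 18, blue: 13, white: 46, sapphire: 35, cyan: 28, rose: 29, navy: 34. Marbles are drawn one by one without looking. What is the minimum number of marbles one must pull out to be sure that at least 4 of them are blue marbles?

In the worst case for collecting blue marbles, every non-blue marble comes out first.
There are 18 + 46 + 35 + 28 + 29 + 34 = 190 non-blue marbles altogether.
After those, each further marble must be blue, so 190 + 4 = 194 draws guarantee 4 blue marbles.

194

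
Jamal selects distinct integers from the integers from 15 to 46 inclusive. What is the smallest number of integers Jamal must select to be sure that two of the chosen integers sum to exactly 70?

Group the elements by complementary pair {x, 70−x}: {24,46}, {25,45}, {26,44}, …, giving 11 two-element pairs, the single value 35 (it cannot pair with itself since the integers are distinct), and 9 integers whose partner 70−x falls outside [15,46].
By pigeonhole, treating each of those 21 groups as a pigeonhole, one can pick one integer per group — 21 integers — with no two summing to 70.
The 22nd integer lands in an occupied pair, forcing a sum of 70.

22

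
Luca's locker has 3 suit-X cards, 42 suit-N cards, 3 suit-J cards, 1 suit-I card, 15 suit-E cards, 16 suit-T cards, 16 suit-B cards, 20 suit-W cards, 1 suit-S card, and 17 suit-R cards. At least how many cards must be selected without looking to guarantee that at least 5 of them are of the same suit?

The 10 suits are the holes; the cards drawn are the pigeons.
To avoid 5 of any one suit, the worst case takes at most 4 of each suit, or every card of a suit that has fewer than 4.
That gives 3 + 4 + 3 + 1 + 4 + 4 + 4 + 4 + 1 + 4 = 32 cards with no suit reaching 5.
The next card forces some suit to 5, so 32 + 1 = 33.

33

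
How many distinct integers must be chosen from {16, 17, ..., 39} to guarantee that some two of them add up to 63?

17

Group the elements by complementary pair {x, 63−x}: {24,39}, {25,38}, {26,37}, …, giving 8 two-element pairs and 8 integers whose partner 63−x falls outside [16,39].
Pigeonhole: treating each of those 16 groups as a pigeonhole, one can pick one integer per group — 16 integers — with no two summing to 63.
The 17th integer lands in an occupied pair, forcing a sum of 63.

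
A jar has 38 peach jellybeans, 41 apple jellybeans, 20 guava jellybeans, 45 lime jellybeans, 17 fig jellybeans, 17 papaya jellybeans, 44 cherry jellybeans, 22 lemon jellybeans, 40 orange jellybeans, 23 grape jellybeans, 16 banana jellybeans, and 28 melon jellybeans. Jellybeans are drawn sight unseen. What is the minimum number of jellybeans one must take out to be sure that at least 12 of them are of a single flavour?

133

By the pigeonhole principle, the 12 flavours are the holes; the jellybeans drawn are the pigeons.
To avoid 12 of any one flavour, the worst case takes at most 11 of each flavour.
That gives 11 + 11 + 11 + 11 + 11 + 11 + 11 + 11 + 11 + 11 + 11 + 11 = 132 jellybeans with no flavour reaching 12.
The next jellybean forces some flavour to 12, so 132 + 1 = 133.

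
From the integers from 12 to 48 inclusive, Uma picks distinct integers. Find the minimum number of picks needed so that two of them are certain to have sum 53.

Two chosen integers sum to 53 exactly when both halves of some pair {x, 53−x} with 12 ≤ x ≤ 53−x ≤ 41 are chosen — 15 such pairs.
The remaining 7 elements (those with no distinct partner in range) can never complete a 53-sum, so the worst case takes all of them and one from each pair: 7 + 15 = 22.
The 23rd integer has to be the second member of some pair, so 22 + 1 = 23.

23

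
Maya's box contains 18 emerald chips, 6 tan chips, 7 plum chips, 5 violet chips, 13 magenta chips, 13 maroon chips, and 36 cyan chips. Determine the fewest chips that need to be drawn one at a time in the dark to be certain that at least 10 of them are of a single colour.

55

An adversary could hand out at most 9 chips per colour (tan, plum, violet run out sooner): 9 + 6 + 7 + 5 + 9 + 9 + 9 = 54 chips and still no colour has 10.
By the pigeonhole principle, one more chip lands in a colour already at 9, so 55 draws are enough and 54 are not.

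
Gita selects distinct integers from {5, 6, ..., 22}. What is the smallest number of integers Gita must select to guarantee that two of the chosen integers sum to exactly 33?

Group the elements by complementary pair {x, 33−x}: {11,22}, {12,21}, {13,20}, …, giving 6 two-element pairs and 6 integers whose partner 33−x falls outside [5,22].
By pigeonhole, treating each of those 12 groups as a pigeonhole, one can pick one integer per group — 12 integers — with no two summing to 33.
The 13th integer lands in an occupied pair, forcing a sum of 33.

13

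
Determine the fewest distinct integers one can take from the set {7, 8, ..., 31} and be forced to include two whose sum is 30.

A set avoiding the sum 30 can contain at most one of each pair {x, 30−x}, plus the 9 elements whose complement lies outside the range or equal to its own complement.
The integers 15, …, 31 (17 of them) are such a set: any two sum to at least 15+16 = 31 > 30.
By the pigeonhole principle, any 18th integer completes one of the 8 pairs, so 18 choices force a sum of 30.

18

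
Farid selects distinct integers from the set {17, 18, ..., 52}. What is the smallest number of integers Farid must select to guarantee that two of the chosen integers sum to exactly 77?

23

Two chosen integers sum to 77 exactly when both halves of some pair {x, 77−x} with 25 ≤ x ≤ 77−x ≤ 52 are chosen — 14 such pairs.
The remaining 8 elements (those with no distinct partner in range) can never complete a 77-sum, so the worst case takes all of them and one from each pair: 8 + 14 = 22.
By pigeonhole, the 23rd integer has to be the second member of some pair, so 22 + 1 = 23.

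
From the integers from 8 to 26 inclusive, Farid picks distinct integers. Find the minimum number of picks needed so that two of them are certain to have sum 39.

13

Two chosen integers sum to 39 exactly when both halves of some pair {x, 39−x} with 13 ≤ x ≤ 39−x ≤ 26 are chosen — 7 such pairs.
The remaining 5 elements (those with no distinct partner in range) can never complete a 39-sum, so the worst case takes all of them and one from each pair: 5 + 7 = 12.
The 13th integer has to be the second member of some pair, so 12 + 1 = 13.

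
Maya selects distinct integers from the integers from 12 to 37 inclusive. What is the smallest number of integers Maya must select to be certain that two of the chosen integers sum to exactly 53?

Two chosen integers sum to 53 exactly when both halves of some pair {x, 53−x} with 16 ≤ x ≤ 53−x ≤ 37 are chosen — 11 such pairs.
The remaining 4 elements (those with no distinct partner in range) can never complete a 53-sum, so the worst case takes all of them and one from each pair: 4 + 11 = 15.
The 16th integer has to be the second member of some pair, so 15 + 1 = 16.

16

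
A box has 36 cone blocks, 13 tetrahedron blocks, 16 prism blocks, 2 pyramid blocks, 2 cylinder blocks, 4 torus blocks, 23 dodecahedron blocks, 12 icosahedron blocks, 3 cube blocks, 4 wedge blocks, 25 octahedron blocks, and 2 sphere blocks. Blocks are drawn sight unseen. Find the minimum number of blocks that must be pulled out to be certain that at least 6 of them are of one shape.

Put each drawn block into a box by shape. The largest draw with every box below 6 takes min(count, 5) from each shape; shapes with fewer than 5 contribute all they have.
Σ min(cᵢ, 5) = 5 + 5 + 5 + 2 + 2 + 4 + 5 + 5 + 3 + 4 + 5 + 2 = 47.
Draw number 47 + 1 = 48 must push one box to 6.

48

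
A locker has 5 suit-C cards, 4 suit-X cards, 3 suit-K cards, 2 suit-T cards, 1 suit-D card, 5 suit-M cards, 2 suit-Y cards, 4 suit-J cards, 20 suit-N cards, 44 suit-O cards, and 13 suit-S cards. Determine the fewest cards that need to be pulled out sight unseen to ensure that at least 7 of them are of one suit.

45

By the pigeonhole principle, put each drawn card into a box by suit. The largest draw with every box below 7 takes min(count, 6) from each suit; suits with fewer than 6 contribute all they have.
Σ min(cᵢ, 6) = 5 + 4 + 3 + 2 + 1 + 5 + 2 + 4 + 6 + 6 + 6 = 44.
Draw number 44 + 1 = 45 must push one box to 7.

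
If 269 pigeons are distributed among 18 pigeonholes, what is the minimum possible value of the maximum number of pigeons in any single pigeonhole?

15

Pigeonhole: the 18 pigeonholes are the holes and the 269 pigeons are the pigeons.
If every pigeonhole held at most 14 pigeons, the total would be at most 18 × 14 = 252, which is less than 269.
So some pigeonhole holds at least ⌈269/18⌉ = 15 pigeons.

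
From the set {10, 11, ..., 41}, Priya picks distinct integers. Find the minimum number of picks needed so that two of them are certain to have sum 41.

22

A set avoiding the sum 41 can contain at most one of each pair {x, 41−x}, plus the 10 elements whose complement lies outside the range.
The integers 21, …, 41 (21 of them) are such a set: any two sum to at least 21+22 = 43 > 41.
By pigeonhole, any 22nd integer completes one of the 11 pairs, so 22 choices force a sum of 41.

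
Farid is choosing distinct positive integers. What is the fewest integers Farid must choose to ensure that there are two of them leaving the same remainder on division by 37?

38

By the pigeonhole principle, the 37 residue classes mod 37 are the pigeonholes.
With 37 integers one could put 1 in each residue class and have no class reach 2.
The 38th integer pushes some class to 2, so 37·1 + 1 = 38.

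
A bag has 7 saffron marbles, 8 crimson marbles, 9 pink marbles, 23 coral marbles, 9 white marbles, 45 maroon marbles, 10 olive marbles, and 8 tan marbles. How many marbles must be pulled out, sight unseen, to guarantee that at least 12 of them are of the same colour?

74

Put each drawn marble into a box by colour. The largest draw with every box below 12 takes min(count, 11) from each colour; colours with fewer than 11 contribute all they have.
Σ min(cᵢ, 11) = 7 + 8 + 9 + 11 + 9 + 11 + 10 + 8 = 73.
Draw number 73 + 1 = 74 must push one box to 12.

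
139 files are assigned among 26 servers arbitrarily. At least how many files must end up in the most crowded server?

6

By pigeonhole, the 26 servers are the holes and the 139 files are the pigeons.
If every server held at most 5 files, the total would be at most 26 × 5 = 130, which is less than 139.
So some server holds at least ⌈139/26⌉ = 6 files.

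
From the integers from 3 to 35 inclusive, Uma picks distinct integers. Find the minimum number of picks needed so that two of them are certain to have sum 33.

20

Group the elements by complementary pair {x, 33−x}: {3,30}, {4,29}, {5,28}, …, giving 14 two-element pairs and 5 integers whose partner 33−x falls outside [3,35].
By the pigeonhole principle, treating each of those 19 groups as a pigeonhole, one can pick one integer per group — 19 integers — with no two summing to 33.
The 20th integer lands in an occupied pair, forcing a sum of 33.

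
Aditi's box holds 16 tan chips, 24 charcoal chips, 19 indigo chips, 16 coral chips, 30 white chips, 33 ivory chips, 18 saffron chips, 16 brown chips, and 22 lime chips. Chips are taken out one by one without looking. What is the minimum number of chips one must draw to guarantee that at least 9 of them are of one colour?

An adversary could hand out at most 8 chips per colour: 8 + 8 + 8 + 8 + 8 + 8 + 8 + 8 + 8 = 72 chips and still no colour has 9.
By the pigeonhole principle, one more chip lands in a colour already at 8, so 73 draws are enough and 72 are not.

73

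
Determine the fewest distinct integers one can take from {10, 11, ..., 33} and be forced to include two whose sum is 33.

18

A set avoiding the sum 33 can contain at most one of each pair {x, 33−x}, plus the 10 elements whose complement lies outside the range.
The integers 17, …, 33 (17 of them) are such a set: any two sum to at least 17+18 = 35 > 33.
By the pigeonhole principle, any 18th integer completes one of the 7 pairs, so 18 choices force a sum of 33.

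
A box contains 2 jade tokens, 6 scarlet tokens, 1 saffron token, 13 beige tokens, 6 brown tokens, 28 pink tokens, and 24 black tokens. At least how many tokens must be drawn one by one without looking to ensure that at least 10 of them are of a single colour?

43

An adversary could hand out at most 9 tokens per colour (4 colours run out sooner): 2 + 6 + 1 + 9 + 6 + 9 + 9 = 42 tokens and still no colour has 10.
By the pigeonhole principle, one more token lands in a colour already at 9, so 43 draws are enough and 42 are not.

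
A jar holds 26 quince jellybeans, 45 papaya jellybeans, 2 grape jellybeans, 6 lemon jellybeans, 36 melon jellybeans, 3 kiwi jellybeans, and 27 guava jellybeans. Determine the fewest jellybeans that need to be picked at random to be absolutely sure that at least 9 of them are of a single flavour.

44

Pigeonhole: the 7 flavours are the holes; the jellybeans drawn are the pigeons.
To avoid 9 of any one flavour, the worst case takes at most 8 of each flavour, or every jellybean of a flavour that has fewer than 8.
That gives 8 + 8 + 2 + 6 + 8 + 3 + 8 = 43 jellybeans with no flavour reaching 9.
The next jellybean forces some flavour to 9, so 43 + 1 = 44.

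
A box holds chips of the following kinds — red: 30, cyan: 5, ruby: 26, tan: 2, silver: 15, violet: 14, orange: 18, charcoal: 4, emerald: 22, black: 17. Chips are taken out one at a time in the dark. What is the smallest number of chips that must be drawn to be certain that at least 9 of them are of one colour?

An adversary could hand out at most 8 chips per colour (cyan, tan, charcoal run out sooner): 8 + 5 + 8 + 2 + 8 + 8 + 8 + 4 + 8 + 8 = 67 chips and still no colour has 9.
By the pigeonhole principle, one more chip lands in a colour already at 8, so 68 draws are enough and 67 are not.

68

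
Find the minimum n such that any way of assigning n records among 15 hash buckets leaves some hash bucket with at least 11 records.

151

With 150 records one could put exactly 10 in each of the 15 hash buckets, and no hash bucket would reach 11.
One more record must land in a hash bucket that already has 10, giving it 11.
So 15 × 10 + 1 = 151 records are required.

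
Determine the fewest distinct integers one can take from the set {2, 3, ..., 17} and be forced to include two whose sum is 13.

12

Group the elements by complementary pair {x, 13−x}: {2,11}, {3,10}, {4,9}, …, giving 5 two-element pairs and 6 integers whose partner 13−x falls outside [2,17].
By pigeonhole, treating each of those 11 groups as a pigeonhole, one can pick one integer per group — 11 integers — with no two summing to 13.
The 12th integer lands in an occupied pair, forcing a sum of 13.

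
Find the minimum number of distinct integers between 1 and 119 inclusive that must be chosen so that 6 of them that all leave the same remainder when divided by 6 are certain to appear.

31

By the pigeonhole principle, the 6 residue classes mod 6 are the pigeonholes.
With 30 integers one could put 5 in each residue class and have no class reach 6.
The 31st integer pushes some class to 6, so 6·5 + 1 = 31.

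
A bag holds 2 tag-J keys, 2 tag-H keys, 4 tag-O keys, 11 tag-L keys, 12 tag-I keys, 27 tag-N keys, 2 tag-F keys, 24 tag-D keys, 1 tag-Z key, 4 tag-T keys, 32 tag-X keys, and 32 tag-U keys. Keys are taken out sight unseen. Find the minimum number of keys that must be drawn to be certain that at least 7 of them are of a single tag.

52

An adversary could hand out at most 6 keys per tag (6 tags run out sooner): 2 + 2 + 4 + 6 + 6 + 6 + 2 + 6 + 1 + 4 + 6 + 6 = 51 keys and still no tag has 7.
One more key lands in a tag already at 6, so 52 draws are enough and 51 are not.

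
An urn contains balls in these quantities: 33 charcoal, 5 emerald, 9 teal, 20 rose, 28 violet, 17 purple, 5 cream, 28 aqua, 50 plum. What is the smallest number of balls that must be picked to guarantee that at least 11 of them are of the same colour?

By the pigeonhole principle, the 9 colours are the holes; the balls drawn are the pigeons.
To avoid 11 of any one colour, the worst case takes at most 10 of each colour, or every ball of a colour that has fewer than 10.
That gives 10 + 5 + 9 + 10 + 10 + 10 + 5 + 10 + 10 = 79 balls with no colour reaching 11.
The next ball forces some colour to 11, so 79 + 1 = 80.

80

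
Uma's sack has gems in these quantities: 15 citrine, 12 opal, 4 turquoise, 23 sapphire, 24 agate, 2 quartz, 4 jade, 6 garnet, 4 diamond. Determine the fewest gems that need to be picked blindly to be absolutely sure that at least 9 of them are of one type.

By pigeonhole, the 9 types are the holes; the gems drawn are the pigeons.
To avoid 9 of any one type, the worst case takes at most 8 of each type, or every gem of a type that has fewer than 8.
That gives 8 + 8 + 4 + 8 + 8 + 2 + 4 + 6 + 4 = 52 gems with no type reaching 9.
The next gem forces some type to 9, so 52 + 1 = 53.

53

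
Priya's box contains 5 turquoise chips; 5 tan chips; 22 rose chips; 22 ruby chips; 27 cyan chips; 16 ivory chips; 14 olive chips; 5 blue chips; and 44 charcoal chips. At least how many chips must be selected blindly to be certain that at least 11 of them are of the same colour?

76

An adversary could hand out at most 10 chips per colour (turquoise, tan, blue run out sooner): 5 + 5 + 10 + 10 + 10 + 10 + 10 + 5 + 10 = 75 chips and still no colour has 11.
One more chip lands in a colour already at 10, so 76 draws are enough and 75 are not.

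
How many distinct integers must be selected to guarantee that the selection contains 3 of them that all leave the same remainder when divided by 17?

By the pigeonhole principle, the 17 residue classes mod 17 are the pigeonholes.
With 34 integers one could put 2 in each residue class and have no class reach 3.
The 35th integer pushes some class to 3, so 17·2 + 1 = 35.

35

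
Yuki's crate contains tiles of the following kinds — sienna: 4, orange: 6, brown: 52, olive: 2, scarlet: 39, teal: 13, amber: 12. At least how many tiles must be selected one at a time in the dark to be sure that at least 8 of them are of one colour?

The 7 colours are the holes; the tiles drawn are the pigeons.
To avoid 8 of any one colour, the worst case takes at most 7 of each colour, or every tile of a colour that has fewer than 7.
That gives 4 + 6 + 7 + 2 + 7 + 7 + 7 = 40 tiles with no colour reaching 8.
The next tile forces some colour to 8, so 40 + 1 = 41.

41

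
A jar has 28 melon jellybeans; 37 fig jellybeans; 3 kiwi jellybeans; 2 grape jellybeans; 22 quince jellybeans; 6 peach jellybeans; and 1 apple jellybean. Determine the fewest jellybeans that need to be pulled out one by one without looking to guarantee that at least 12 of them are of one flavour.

The 7 flavours are the holes; the jellybeans drawn are the pigeons.
To avoid 12 of any one flavour, the worst case takes at most 11 of each flavour, or every jellybean of a flavour that has fewer than 11.
That gives 11 + 11 + 3 + 2 + 11 + 6 + 1 = 45 jellybeans with no flavour reaching 12.
The next jellybean forces some flavour to 12, so 45 + 1 = 46.

46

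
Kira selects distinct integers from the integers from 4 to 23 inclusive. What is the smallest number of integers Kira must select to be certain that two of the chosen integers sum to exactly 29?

Group the elements by complementary pair {x, 29−x}: {6,23}, {7,22}, {8,21}, …, giving 9 two-element pairs and 2 integers whose partner 29−x falls outside [4,23].
Treating each of those 11 groups as a pigeonhole, one can pick one integer per group — 11 integers — with no two summing to 29.
The 12th integer lands in an occupied pair, forcing a sum of 29.

12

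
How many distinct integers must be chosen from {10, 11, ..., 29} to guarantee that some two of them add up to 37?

12

Two chosen integers sum to 37 exactly when both halves of some pair {x, 37−x} with 10 ≤ x ≤ 37−x ≤ 27 are chosen — 9 such pairs.
The remaining 2 elements (those with no distinct partner in range) can never complete a 37-sum, so the worst case takes all of them and one from each pair: 2 + 9 = 11.
By the pigeonhole principle, the 12th integer has to be the second member of some pair, so 11 + 1 = 12.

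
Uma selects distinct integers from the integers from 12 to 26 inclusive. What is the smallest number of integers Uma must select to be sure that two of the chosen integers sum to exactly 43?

A set avoiding the sum 43 can contain at most one of each pair {x, 43−x}, plus the 5 elements whose complement lies outside the range.
The integers 12, …, 21 (10 of them) are such a set: any two sum to at least 12+13 = 25 and at most 20+21 = 41 < 43.
Pigeonhole: any 11th integer completes one of the 5 pairs, so 11 choices force a sum of 43.

11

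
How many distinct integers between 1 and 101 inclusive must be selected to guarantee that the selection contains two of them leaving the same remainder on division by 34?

Pigeonhole: the 34 residue classes mod 34 are the pigeonholes.
With 34 integers one could put 1 in each residue class and have no class reach 2.
The 35th integer pushes some class to 2, so 34·1 + 1 = 35.

35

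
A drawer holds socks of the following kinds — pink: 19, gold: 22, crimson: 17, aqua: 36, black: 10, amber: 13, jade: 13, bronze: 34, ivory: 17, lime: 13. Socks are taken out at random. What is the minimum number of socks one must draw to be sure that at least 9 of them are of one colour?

An adversary could hand out at most 8 socks per colour: 8 + 8 + 8 + 8 + 8 + 8 + 8 + 8 + 8 + 8 = 80 socks and still no colour has 9.
Pigeonhole: one more sock lands in a colour already at 8, so 81 draws are enough and 80 are not.

81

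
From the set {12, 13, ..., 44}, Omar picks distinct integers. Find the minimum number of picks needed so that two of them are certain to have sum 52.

20

Group the elements by complementary pair {x, 52−x}: {12,40}, {13,39}, {14,38}, …, giving 14 two-element pairs; the single value 26 (it cannot pair with itself since the integers are distinct); and 4 integers whose partner 52−x falls outside [12,44].
Treating each of those 19 groups as a pigeonhole, one can pick one integer per group — 19 integers — with no two summing to 52.
The 20th integer lands in an occupied pair, forcing a sum of 52.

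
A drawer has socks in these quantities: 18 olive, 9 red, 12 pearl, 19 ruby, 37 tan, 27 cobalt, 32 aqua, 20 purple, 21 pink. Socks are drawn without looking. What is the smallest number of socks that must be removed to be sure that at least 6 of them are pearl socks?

In the worst case for collecting pearl socks, every non-pearl sock comes out first.
There are 18 + 9 + 19 + 37 + 27 + 32 + 20 + 21 = 183 non-pearl socks altogether.
After those, each further sock must be pearl, so 183 + 6 = 189 draws guarantee 6 pearl socks.

189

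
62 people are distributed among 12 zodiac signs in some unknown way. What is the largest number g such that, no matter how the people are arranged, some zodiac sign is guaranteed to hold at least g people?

Pigeonhole: the 12 zodiac signs are the holes and the 62 people are the pigeons.
If every zodiac sign held at most 5 people, the total would be at most 12 × 5 = 60, which is less than 62.
So some zodiac sign holds at least ⌈62/12⌉ = 6 people.

6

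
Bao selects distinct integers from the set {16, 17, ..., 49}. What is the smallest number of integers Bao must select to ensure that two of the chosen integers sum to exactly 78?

25

A set avoiding the sum 78 can contain at most one of each pair {x, 78−x}, plus the 14 elements whose complement lies outside the range or equal to its own complement.
The integers 16, …, 39 (24 of them) are such a set: any two sum to at least 16+17 = 33 and at most 38+39 = 77 < 78.
Any 25th integer completes one of the 10 pairs, so 25 choices force a sum of 78.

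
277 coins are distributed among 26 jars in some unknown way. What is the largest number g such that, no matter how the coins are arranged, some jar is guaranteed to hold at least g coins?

The 26 jars are the holes and the 277 coins are the pigeons.
If every jar held at most 10 coins, the total would be at most 26 × 10 = 260, which is less than 277.
So some jar holds at least ⌈277/26⌉ = 11 coins.

11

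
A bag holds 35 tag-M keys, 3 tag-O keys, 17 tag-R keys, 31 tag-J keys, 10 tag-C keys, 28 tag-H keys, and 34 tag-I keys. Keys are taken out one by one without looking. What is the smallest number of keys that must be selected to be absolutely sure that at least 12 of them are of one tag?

69

An adversary could hand out at most 11 keys per tag (tag-O, tag-C run out sooner): 11 + 3 + 11 + 11 + 10 + 11 + 11 = 68 keys and still no tag has 12.
One more key lands in a tag already at 11, so 69 draws are enough and 68 are not.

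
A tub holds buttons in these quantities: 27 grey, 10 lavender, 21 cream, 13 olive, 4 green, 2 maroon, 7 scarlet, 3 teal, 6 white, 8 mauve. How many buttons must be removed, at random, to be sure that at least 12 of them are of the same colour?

An adversary could hand out at most 11 buttons per colour (7 colours run out sooner): 11 + 10 + 11 + 11 + 4 + 2 + 7 + 3 + 6 + 8 = 73 buttons and still no colour has 12.
One more button lands in a colour already at 11, so 74 draws are enough and 73 are not.

74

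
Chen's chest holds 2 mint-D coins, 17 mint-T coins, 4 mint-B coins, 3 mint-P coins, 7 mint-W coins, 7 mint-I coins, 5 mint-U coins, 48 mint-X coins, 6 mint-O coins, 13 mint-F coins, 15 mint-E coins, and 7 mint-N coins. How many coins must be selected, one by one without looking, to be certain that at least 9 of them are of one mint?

The 12 mints are the holes; the coins drawn are the pigeons.
To avoid 9 of any one mint, the worst case takes at most 8 of each mint, or every coin of a mint that has fewer than 8.
That gives 2 + 8 + 4 + 3 + 7 + 7 + 5 + 8 + 6 + 8 + 8 + 7 = 73 coins with no mint reaching 9.
The next coin forces some mint to 9, so 73 + 1 = 74.

74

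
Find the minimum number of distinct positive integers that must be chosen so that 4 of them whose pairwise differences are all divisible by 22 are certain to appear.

Integers whose pairwise differences are multiples of 22 are exactly those sharing a remainder mod 22. The 22 residue classes mod 22 are the pigeonholes.
With 66 integers one could put 3 in each residue class and have no class reach 4.
The 67th integer pushes some class to 4, so 22·3 + 1 = 67.

67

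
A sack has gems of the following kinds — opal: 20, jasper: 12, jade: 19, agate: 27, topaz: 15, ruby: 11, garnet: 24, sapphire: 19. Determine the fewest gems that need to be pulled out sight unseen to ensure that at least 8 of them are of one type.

Put each drawn gem into a box by type. The largest draw with every box below 8 takes min(count, 7) from each type.
Σ min(cᵢ, 7) = 7 + 7 + 7 + 7 + 7 + 7 + 7 + 7 = 56.
Draw number 56 + 1 = 57 must push one box to 8.

57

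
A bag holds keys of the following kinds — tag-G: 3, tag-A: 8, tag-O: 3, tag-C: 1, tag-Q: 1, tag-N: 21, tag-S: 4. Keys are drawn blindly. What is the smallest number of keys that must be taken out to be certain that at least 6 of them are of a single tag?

23

The 7 tags are the holes; the keys drawn are the pigeons.
To avoid 6 of any one tag, the worst case takes at most 5 of each tag, or every key of a tag that has fewer than 5.
That gives 3 + 5 + 3 + 1 + 1 + 5 + 4 = 22 keys with no tag reaching 6.
The next key forces some tag to 6, so 22 + 1 = 23.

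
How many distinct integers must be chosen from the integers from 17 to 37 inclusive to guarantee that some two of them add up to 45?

16

Two chosen integers sum to 45 exactly when both halves of some pair {x, 45−x} with 17 ≤ x ≤ 45−x ≤ 28 are chosen — 6 such pairs.
The remaining 9 elements (those with no distinct partner in range) can never complete a 45-sum, so the worst case takes all of them and one from each pair: 9 + 6 = 15.
By pigeonhole, the 16th integer has to be the second member of some pair, so 15 + 1 = 16.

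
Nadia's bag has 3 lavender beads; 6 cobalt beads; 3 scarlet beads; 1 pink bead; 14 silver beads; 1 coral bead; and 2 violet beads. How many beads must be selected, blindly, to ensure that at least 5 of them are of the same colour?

19

By the pigeonhole principle, the 7 colours are the holes; the beads drawn are the pigeons.
To avoid 5 of any one colour, the worst case takes at most 4 of each colour, or every bead of a colour that has fewer than 4.
That gives 3 + 4 + 3 + 1 + 4 + 1 + 2 = 18 beads with no colour reaching 5.
The next bead forces some colour to 5, so 18 + 1 = 19.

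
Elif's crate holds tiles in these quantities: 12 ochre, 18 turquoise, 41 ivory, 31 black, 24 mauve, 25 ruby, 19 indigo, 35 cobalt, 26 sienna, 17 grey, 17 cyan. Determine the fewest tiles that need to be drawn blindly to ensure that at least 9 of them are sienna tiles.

In the worst case for collecting sienna tiles, every non-sienna tile comes out first.
There are 12 + 18 + 41 + 31 + 24 + 25 + 19 + 35 + 17 + 17 = 239 non-sienna tiles altogether.
After those, each further tile must be sienna, so 239 + 9 = 248 draws guarantee 9 sienna tiles.

248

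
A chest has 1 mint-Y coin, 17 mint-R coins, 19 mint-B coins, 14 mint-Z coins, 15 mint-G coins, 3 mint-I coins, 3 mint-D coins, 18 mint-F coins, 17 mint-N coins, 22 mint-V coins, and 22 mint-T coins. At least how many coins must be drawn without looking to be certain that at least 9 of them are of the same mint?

72

Pigeonhole: the 11 mints are the holes; the coins drawn are the pigeons.
To avoid 9 of any one mint, the worst case takes at most 8 of each mint, or every coin of a mint that has fewer than 8.
That gives 1 + 8 + 8 + 8 + 8 + 3 + 3 + 8 + 8 + 8 + 8 = 71 coins with no mint reaching 9.
The next coin forces some mint to 9, so 71 + 1 = 72.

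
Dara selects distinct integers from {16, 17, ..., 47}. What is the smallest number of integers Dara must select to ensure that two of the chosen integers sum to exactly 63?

Two chosen integers sum to 63 exactly when both halves of some pair {x, 63−x} with 16 ≤ x ≤ 63−x ≤ 47 are chosen — 16 such pairs.
Every element belongs to one of those pairs, so the worst case picks one from each: 16 integers.
By the pigeonhole principle, the 17th integer has to be the second member of some pair, so 16 + 1 = 17.

17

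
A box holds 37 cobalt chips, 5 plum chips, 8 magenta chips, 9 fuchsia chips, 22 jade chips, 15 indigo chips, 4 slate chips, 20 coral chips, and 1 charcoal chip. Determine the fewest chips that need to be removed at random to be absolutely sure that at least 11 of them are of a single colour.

68

Put each drawn chip into a box by colour. The largest draw with every box below 11 takes min(count, 10) from each colour; colours with fewer than 10 contribute all they have.
Σ min(cᵢ, 10) = 10 + 5 + 8 + 9 + 10 + 10 + 4 + 10 + 1 = 67.
Draw number 67 + 1 = 68 must push one box to 11.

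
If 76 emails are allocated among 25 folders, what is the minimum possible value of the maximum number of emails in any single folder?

By pigeonhole, the 25 folders are the holes and the 76 emails are the pigeons.
If every folder held at most 3 emails, the total would be at most 25 × 3 = 75, which is less than 76.
So some folder holds at least ⌈76/25⌉ = 4 emails.

4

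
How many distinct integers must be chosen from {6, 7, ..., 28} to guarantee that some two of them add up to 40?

Two chosen integers sum to 40 exactly when both halves of some pair {x, 40−x} with 12 ≤ x ≤ 40−x ≤ 28 are chosen — 8 such pairs.
The remaining 7 elements (those with no distinct partner in range) can never complete a 40-sum, so the worst case takes all of them and one from each pair: 7 + 8 = 15.
Pigeonhole: the 16th integer has to be the second member of some pair, so 15 + 1 = 16.

16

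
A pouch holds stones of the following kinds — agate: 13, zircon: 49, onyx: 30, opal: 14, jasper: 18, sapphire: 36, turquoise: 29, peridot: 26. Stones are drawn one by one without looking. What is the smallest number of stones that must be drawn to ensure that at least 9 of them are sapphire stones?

In the worst case for collecting sapphire stones, every non-sapphire stone comes out first.
There are 13 + 49 + 30 + 14 + 18 + 29 + 26 = 179 non-sapphire stones altogether.
After those, each further stone must be sapphire, so 179 + 9 = 188 draws guarantee 9 sapphire stones.

188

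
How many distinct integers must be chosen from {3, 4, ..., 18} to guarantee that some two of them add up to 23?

10

A set avoiding the sum 23 can contain at most one of each pair {x, 23−x}, plus the 2 elements whose complement lies outside the range.
The integers 3, …, 11 (9 of them) are such a set: any two sum to at least 3+4 = 7 and at most 10+11 = 21 < 23.
By the pigeonhole principle, any 10th integer completes one of the 7 pairs, so 10 choices force a sum of 23.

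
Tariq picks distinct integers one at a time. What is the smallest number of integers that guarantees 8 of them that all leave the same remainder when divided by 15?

Pigeonhole: the 15 residue classes mod 15 are the pigeonholes.
With 105 integers one could put 7 in each residue class and have no class reach 8.
The 106th integer pushes some class to 8, so 15·7 + 1 = 106.

106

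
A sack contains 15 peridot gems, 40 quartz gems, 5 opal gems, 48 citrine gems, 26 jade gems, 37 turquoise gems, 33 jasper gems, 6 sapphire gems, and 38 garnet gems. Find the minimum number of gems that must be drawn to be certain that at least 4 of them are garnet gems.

In the worst case for collecting garnet gems, every non-garnet gem comes out first.
There are 15 + 40 + 5 + 48 + 26 + 37 + 33 + 6 = 210 non-garnet gems altogether.
After those, each further gem must be garnet, so 210 + 4 = 214 draws guarantee 4 garnet gems.

214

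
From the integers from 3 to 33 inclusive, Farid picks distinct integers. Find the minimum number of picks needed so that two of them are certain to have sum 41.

19

Group the elements by complementary pair {x, 41−x}: {8,33}, {9,32}, {10,31}, …, giving 13 two-element pairs and 5 integers whose partner 41−x falls outside [3,33].
By the pigeonhole principle, treating each of those 18 groups as a pigeonhole, one can pick one integer per group — 18 integers — with no two summing to 41.
The 19th integer lands in an occupied pair, forcing a sum of 41.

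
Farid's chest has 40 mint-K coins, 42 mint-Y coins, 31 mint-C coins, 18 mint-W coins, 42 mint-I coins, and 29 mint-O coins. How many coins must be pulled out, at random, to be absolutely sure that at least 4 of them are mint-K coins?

In the worst case for collecting mint-K coins, every non-mint-K coin comes out first.
There are 42 + 31 + 18 + 42 + 29 = 162 non-mint-K coins altogether.
After those, each further coin must be mint-K, so 162 + 4 = 166 draws guarantee 4 mint-K coins.

166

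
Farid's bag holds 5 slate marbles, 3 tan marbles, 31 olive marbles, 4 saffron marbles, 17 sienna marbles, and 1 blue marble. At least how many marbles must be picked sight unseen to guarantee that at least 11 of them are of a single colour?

By pigeonhole, put each drawn marble into a box by colour. The largest draw with every box below 11 takes min(count, 10) from each colour; colours with fewer than 10 contribute all they have.
Σ min(cᵢ, 10) = 5 + 3 + 10 + 4 + 10 + 1 = 33.
Draw number 33 + 1 = 34 must push one box to 11.

34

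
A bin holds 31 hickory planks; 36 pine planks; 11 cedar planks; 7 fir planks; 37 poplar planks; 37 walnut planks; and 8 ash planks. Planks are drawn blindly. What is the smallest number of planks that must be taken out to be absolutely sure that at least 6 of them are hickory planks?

142

In the worst case for collecting hickory planks, every non-hickory plank comes out first.
There are 36 + 11 + 7 + 37 + 37 + 8 = 136 non-hickory planks altogether.
After those, each further plank must be hickory, so 136 + 6 = 142 draws guarantee 6 hickory planks.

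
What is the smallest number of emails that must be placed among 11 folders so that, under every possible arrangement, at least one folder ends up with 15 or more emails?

155

With 154 emails one could put exactly 14 in each of the 11 folders, and no folder would reach 15.
One more email must land in a folder that already has 14, giving it 15.
So 11 × 14 + 1 = 155 emails are required.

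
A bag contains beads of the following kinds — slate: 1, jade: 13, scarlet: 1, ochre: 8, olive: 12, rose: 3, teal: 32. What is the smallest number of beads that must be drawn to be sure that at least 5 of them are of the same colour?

22

An adversary could hand out at most 4 beads per colour (slate, scarlet, rose run out sooner): 1 + 4 + 1 + 4 + 4 + 3 + 4 = 21 beads and still no colour has 5.
By pigeonhole, one more bead lands in a colour already at 4, so 22 draws are enough and 21 are not.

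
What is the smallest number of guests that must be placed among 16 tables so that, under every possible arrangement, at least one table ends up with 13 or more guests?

193

With 192 guests one could put exactly 12 in each of the 16 tables, and no table would reach 13.
By pigeonhole, one more guest must land in a table that already has 12, giving it 13.
So 16 × 12 + 1 = 193 guests are required.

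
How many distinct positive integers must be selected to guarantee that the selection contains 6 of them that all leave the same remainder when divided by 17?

86

By the pigeonhole principle, the 17 residue classes mod 17 are the pigeonholes.
With 85 integers one could put 5 in each residue class and have no class reach 6.
The 86th integer pushes some class to 6, so 17·5 + 1 = 86.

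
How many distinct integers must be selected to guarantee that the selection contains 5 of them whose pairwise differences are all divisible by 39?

157

Integers whose pairwise differences are multiples of 39 are exactly those sharing a remainder mod 39. The 39 residue classes mod 39 are the pigeonholes.
With 156 integers one could put 4 in each residue class and have no class reach 5.
The 157th integer pushes some class to 5, so 39·4 + 1 = 157.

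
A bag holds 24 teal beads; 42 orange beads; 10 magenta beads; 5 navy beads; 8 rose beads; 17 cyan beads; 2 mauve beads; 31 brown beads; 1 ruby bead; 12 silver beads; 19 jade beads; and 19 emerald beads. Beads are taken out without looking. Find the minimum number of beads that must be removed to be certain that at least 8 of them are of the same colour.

The 12 colours are the holes; the beads drawn are the pigeons.
To avoid 8 of any one colour, the worst case takes at most 7 of each colour, or every bead of a colour that has fewer than 7.
That gives 7 + 7 + 7 + 5 + 7 + 7 + 2 + 7 + 1 + 7 + 7 + 7 = 71 beads with no colour reaching 8.
The next bead forces some colour to 8, so 71 + 1 = 72.

72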